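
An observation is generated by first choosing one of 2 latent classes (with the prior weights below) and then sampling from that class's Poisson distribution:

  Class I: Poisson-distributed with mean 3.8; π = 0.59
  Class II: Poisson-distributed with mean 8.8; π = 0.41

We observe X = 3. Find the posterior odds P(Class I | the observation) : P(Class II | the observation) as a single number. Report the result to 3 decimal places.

17.197

The posterior odds equal the prior odds times the likelihood ratio: (π_i/π_j)·(f_i(x)/f_j(x)).
Component likelihoods at x = 3:
  L_I = 0.204588
  L_II = 0.0171201
0.120707 / 0.00701923 ≈ 17.197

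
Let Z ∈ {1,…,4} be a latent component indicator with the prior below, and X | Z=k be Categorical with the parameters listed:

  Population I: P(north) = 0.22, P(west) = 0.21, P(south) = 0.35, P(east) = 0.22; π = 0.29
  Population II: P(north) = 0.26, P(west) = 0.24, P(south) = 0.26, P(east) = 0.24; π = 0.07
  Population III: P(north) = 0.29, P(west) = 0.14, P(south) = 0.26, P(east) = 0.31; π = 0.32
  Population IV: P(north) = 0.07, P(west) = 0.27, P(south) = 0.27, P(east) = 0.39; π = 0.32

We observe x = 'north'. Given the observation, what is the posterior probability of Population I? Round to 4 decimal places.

0.3235

Apply Bayes' rule: the posterior for each component is proportional to its prior times its likelihood at x.
Evaluate each component's likelihood at the observed value:
  f_I = P(north | comp) = 0.22
  f_II = P(north | comp) = 0.26
  f_III = P(north | comp) = 0.29
  f_IV = P(north | comp) = 0.07
Multiply by the mixture weights:
  P(Z=I)·f_I = 0.29 × 0.22 = 0.0638
  P(Z=II)·f_II = 0.07 × 0.26 = 0.0182
  P(Z=III)·f_III = 0.32 × 0.29 = 0.0928
  P(Z=IV)·f_IV = 0.32 × 0.07 = 0.0224
Evidence: 0.0638 + 0.0182 + 0.0928 + 0.0224 = 0.1972
So the posterior for Population I is 0.0638 / 0.1972 ≈ 0.3235.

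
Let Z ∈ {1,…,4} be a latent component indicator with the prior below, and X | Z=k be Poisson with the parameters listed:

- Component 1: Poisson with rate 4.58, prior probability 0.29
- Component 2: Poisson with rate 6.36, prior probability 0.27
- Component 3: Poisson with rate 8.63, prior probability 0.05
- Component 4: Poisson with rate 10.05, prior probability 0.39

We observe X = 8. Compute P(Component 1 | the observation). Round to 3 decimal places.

0.149

By Bayes' theorem, P(k | x) = P(Z=k) f_k(x) / Σ_j P(Z=j) f_j(x).
Evaluate each component's likelihood at the observed value:
  L_1 = 0.0492419
  L_2 = 0.114822
  L_3 = 0.136334
  L_4 = 0.111468
Prior × likelihood for each component:
  P(Z=1)·L_1 = 0.29 × 0.0492419 = 0.0142801
  P(Z=2)·L_2 = 0.27 × 0.114822 = 0.0310018
  P(Z=3)·L_3 = 0.05 × 0.136334 = 0.0068167
  P(Z=4)·L_4 = 0.39 × 0.111468 = 0.0434723
Sum: 0.0142801 + 0.0310018 + 0.0068167 + 0.0434723 = 0.095571
So the posterior for Component 1 is 0.0142801 / 0.095571 ≈ 0.149.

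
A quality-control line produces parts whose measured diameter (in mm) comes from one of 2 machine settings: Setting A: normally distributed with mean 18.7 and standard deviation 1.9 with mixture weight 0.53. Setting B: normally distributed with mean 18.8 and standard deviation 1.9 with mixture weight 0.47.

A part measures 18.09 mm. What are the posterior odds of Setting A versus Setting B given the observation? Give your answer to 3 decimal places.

Posterior odds = (π_i f_i(x)) / (π_j f_j(x)); the normalising sum cancels.
Normal densities:
  f_A = (1/(1.9·√(2π)))·exp(−(18.09−18.7)²/(2·1.9²)) = 0.209970·exp(-0.05154) = 0.199422
  f_B = (1/(1.9·√(2π)))·exp(−(18.09−18.8)²/(2·1.9²)) = 0.209970·exp(-0.06982) = 0.19581
Odds = (0.53/0.47) × (0.199422/0.19581) = 1.12766 × 1.01845 ≈ 1.148

1.148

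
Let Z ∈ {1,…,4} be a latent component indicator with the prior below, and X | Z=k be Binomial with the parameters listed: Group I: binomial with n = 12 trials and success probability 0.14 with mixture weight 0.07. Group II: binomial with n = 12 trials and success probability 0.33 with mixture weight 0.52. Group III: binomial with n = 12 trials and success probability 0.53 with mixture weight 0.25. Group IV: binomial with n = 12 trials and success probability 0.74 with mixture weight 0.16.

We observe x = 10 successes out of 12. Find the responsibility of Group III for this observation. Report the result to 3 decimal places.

P(component k | x) = π_k·f_k(x) / marginal(x), where marginal(x) = Σ_j π_j·f_j(x).
Binomial probabilities:
  L_I = C(12,10)·0.14^10·0.86^2 = 66·2.89255e-09·0.7396 = 1.41196e-07
  L_II = C(12,10)·0.33^10·0.67^2 = 66·1.53158e-05·0.4489 = 0.000453767
  L_III = C(12,10)·0.53^10·0.47^2 = 66·0.00174887·0.2209 = 0.0254975
  L_IV = C(12,10)·0.74^10·0.26^2 = 66·0.0492399·0.0676 = 0.219689
Weight by the priors:
  π_I·L_I = 0.07 × 1.41196e-07 = 9.88369e-09
  π_II·L_II = 0.52 × 0.000453767 = 0.000235959
  π_III·L_III = 0.25 × 0.0254975 = 0.00637439
  π_IV·L_IV = 0.16 × 0.219689 = 0.0351502
Normaliser: 9.88369e-09 + 0.000235959 + 0.00637439 + 0.0351502 = 0.0417606
P(Group III | data) = 0.00637439 / 0.0417606 ≈ 0.153

0.153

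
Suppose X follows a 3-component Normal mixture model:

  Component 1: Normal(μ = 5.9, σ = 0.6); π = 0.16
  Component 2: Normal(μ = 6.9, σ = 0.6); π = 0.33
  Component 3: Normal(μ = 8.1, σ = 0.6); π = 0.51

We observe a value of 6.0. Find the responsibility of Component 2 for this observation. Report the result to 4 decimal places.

By Bayes' theorem, P(k | x) = w_k f_k(x) / Σ_j w_j f_j(x).
Evaluate each component's likelihood at the observed value:
  p_1 = 0.655733
  p_2 = 0.215863
  p_3 = 0.00145447
Prior × likelihood for each component:
  w_1·p_1 = 0.16 × 0.655733 = 0.104917
  w_2·p_2 = 0.33 × 0.215863 = 0.0712347
  w_3·p_3 = 0.51 × 0.00145447 = 0.00074178
Denominator: 0.104917 + 0.0712347 + 0.00074178 = 0.176894
P(Component 2 | x) = 0.0712347 / 0.176894 ≈ 0.4027

0.4027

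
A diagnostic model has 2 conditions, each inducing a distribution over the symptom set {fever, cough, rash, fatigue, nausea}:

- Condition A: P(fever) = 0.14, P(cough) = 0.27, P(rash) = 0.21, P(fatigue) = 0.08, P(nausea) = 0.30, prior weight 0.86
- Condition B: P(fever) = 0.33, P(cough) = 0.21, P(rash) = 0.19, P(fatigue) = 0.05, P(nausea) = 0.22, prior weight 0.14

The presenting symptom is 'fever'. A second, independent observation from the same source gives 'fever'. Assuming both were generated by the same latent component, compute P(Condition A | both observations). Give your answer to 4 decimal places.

0.5251

P(component k | x) = w_k·f_k(x) / marginal(x), where marginal(x) = Σ_j w_j·f_j(x).
Since both observations come from the same component, the likelihood for component k is f_k(x₁)·f_k(x₂).
  f_A = [P(fever | comp) = 0.14] × [0.14] = 0.0196
  f_B = [P(fever | comp) = 0.33] × [0.33] = 0.1089
Multiply by the mixture weights:
  w_A·f_A = 0.86 × 0.0196 = 0.016856
  w_B·f_B = 0.14 × 0.1089 = 0.015246
Denominator: 0.016856 + 0.015246 = 0.032102
So the posterior for Condition A is 0.016856 / 0.032102 ≈ 0.5251.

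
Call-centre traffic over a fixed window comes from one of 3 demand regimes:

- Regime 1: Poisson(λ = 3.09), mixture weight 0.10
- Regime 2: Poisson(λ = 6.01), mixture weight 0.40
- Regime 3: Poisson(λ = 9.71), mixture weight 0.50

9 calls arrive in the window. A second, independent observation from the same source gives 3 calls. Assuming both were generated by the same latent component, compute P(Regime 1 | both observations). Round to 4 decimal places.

0.0231

The responsibility of component k is w_k f_k(x) divided by Σ_j w_j f_j(x).
Since both observations come from the same component, the likelihood for component k is f_k(x₁)·f_k(x₂).
  L_1 = [0.00322028] × [0.223745] = 0.000720523
  L_2 = [0.0691827] × [0.0887896] = 0.00614271
  L_3 = [0.128295] × [0.00925778] = 0.00118773
Unnormalised posteriors:
  w_1·L_1 = 0.10 × 0.000720523 = 7.20523e-05
  w_2·L_2 = 0.40 × 0.00614271 = 0.00245708
  w_3·L_3 = 0.50 × 0.00118773 = 0.000593865
Denominator: 7.20523e-05 + 0.00245708 + 0.000593865 = 0.003123
So the posterior for Regime 1 is 7.20523e-05 / 0.003123 ≈ 0.0231.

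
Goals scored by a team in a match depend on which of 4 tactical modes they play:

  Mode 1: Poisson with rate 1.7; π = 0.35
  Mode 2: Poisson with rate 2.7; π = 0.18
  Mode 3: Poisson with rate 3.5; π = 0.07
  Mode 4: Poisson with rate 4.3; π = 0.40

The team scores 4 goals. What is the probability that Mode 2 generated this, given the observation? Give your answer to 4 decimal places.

Apply Bayes' rule: the posterior for each component is proportional to its prior times its likelihood at x.
Poisson probabilities:
  L_1 = e^(−1.7)·1.7^4/4! = 0.0635746
  L_2 = e^(−2.7)·2.7^4/4! = 0.148816
  L_3 = e^(−3.5)·3.5^4/4! = 0.188812
  L_4 = e^(−4.3)·4.3^4/4! = 0.193284
Multiply by the mixture weights:
  π_1·L_1 = 0.35 × 0.0635746 = 0.0222511
  π_2·L_2 = 0.18 × 0.148816 = 0.0267868
  π_3·L_3 = 0.07 × 0.188812 = 0.0132169
  π_4·L_4 = 0.40 × 0.193284 = 0.0773137
Sum: 0.0222511 + 0.0267868 + 0.0132169 + 0.0773137 = 0.139568
So the posterior for Mode 2 is 0.0267868 / 0.139568 ≈ 0.1919.

0.1919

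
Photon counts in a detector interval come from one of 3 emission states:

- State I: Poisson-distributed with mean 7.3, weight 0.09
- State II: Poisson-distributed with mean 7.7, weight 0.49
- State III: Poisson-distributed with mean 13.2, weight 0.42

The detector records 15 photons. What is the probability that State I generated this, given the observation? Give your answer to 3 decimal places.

0.010

P(component k | x) = P(Z=k)·f_k(x) / marginal(x), where marginal(x) = Σ_j P(Z=j)·f_j(x).
Component likelihoods at x = 15 photons:
  p_I = e^(−7.3)·7.3^15/15! = 0.0046025
  p_II = e^(−7.7)·7.7^15/15! = 0.00686742
  p_III = e^(−13.2)·13.2^15/15! = 0.0910798
Prior × likelihood for each component:
  P(Z=I)·p_I = 0.09 × 0.0046025 = 0.000414225
  P(Z=II)·p_II = 0.49 × 0.00686742 = 0.00336504
  P(Z=III)·p_III = 0.42 × 0.0910798 = 0.0382535
Sum: 0.000414225 + 0.00336504 + 0.0382535 = 0.0420328
Responsibility of State I: 0.000414225 / 0.0420328 ≈ 0.010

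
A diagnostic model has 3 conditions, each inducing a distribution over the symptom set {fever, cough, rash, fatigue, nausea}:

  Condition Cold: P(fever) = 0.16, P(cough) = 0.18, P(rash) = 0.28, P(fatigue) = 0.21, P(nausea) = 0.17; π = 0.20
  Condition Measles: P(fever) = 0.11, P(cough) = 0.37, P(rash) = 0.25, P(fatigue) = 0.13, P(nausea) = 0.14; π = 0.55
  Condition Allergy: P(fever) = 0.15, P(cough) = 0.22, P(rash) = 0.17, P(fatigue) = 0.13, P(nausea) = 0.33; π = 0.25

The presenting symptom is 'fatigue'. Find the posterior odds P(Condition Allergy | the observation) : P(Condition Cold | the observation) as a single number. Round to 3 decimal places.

0.774

The posterior odds equal the prior odds times the likelihood ratio: (w_i/w_j)·(f_i(x)/f_j(x)).
Component likelihoods at x = 'fatigue':
  f_Cold = 0.21
  f_Measles = 0.13
  f_Allergy = 0.13
Posterior odds = (w_Allergy·f_Allergy) / (w_Cold·f_Cold) = (0.25·0.13) / (0.20·0.21) = 0.0325 / 0.042 ≈ 0.774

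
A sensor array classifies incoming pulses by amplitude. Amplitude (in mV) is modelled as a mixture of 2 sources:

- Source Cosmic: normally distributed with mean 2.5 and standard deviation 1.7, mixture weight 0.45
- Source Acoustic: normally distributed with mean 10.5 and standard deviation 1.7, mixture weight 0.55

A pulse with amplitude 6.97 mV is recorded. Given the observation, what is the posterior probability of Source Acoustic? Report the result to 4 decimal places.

The responsibility of component k is P(Z=k) f_k(x) divided by Σ_j P(Z=j) f_j(x).
Component likelihoods at x = 6.97 mV:
  p_Cosmic = 0.00739856
  p_Acoustic = 0.0271757
Prior × likelihood for each component:
  P(Z=Cosmic)·p_Cosmic = 0.45 × 0.00739856 = 0.00332935
  P(Z=Acoustic)·p_Acoustic = 0.55 × 0.0271757 = 0.0149466
Denominator: 0.00332935 + 0.0149466 = 0.018276
P(Source Acoustic | the observation) ≈ 0.8178

0.8178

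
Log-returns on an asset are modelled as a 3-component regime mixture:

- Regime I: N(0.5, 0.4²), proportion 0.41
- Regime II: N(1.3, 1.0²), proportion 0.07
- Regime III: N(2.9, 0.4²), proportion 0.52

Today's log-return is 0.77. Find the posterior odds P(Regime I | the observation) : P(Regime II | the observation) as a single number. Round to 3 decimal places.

Posterior odds = (π_i f_i(x)) / (π_j f_j(x)); the normalising sum cancels.
Normal densities:
  f_I = (1/(0.4·√(2π)))·exp(−(0.77−0.5)²/(2·0.4²)) = 0.997356·exp(-0.22781) = 0.794168
  f_II = (1/(1.0·√(2π)))·exp(−(0.77−1.3)²/(2·1.0²)) = 0.398942·exp(-0.14045) = 0.346668
  f_III = (1/(0.4·√(2π)))·exp(−(0.77−2.9)²/(2·0.4²)) = 0.997356·exp(-14.17781) = 6.94232e-07
0.325609 / 0.0242667 ≈ 13.418

13.418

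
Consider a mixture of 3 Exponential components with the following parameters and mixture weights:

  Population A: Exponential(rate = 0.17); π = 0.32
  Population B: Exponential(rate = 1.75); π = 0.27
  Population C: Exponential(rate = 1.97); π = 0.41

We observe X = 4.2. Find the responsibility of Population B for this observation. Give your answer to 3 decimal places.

0.011

By Bayes' theorem, P(k | x) = π_k f_k(x) / Σ_j π_j f_j(x).
Component likelihoods at x = 4.2:
  L_A = 0.0832459
  L_B = 0.00112454
  L_C = 0.000502474
Weight by the priors:
  π_A·L_A = 0.32 × 0.0832459 = 0.0266387
  π_B·L_B = 0.27 × 0.00112454 = 0.000303625
  π_C·L_C = 0.41 × 0.000502474 = 0.000206014
Normaliser: 0.0266387 + 0.000303625 + 0.000206014 = 0.0271483
So the posterior for Population B is 0.000303625 / 0.0271483 ≈ 0.011.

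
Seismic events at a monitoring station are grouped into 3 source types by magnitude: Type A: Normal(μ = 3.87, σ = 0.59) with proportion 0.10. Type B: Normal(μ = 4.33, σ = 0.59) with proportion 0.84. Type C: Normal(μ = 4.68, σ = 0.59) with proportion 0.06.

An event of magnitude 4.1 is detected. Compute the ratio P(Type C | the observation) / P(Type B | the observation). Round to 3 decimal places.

0.048

The posterior odds equal the prior odds times the likelihood ratio: (π_i/π_j)·(f_i(x)/f_j(x)).
Normal densities:
  L_A = 0.626699
  L_B = 0.626699
  L_C = 0.41707
Odds = (0.06/0.84) × (0.41707/0.626699) = 0.0714286 × 0.665504 ≈ 0.048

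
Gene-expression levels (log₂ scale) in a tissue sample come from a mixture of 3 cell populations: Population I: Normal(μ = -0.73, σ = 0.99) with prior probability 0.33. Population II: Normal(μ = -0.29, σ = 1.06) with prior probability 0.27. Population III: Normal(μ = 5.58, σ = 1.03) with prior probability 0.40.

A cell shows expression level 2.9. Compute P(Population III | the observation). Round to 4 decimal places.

0.8067

By Bayes' theorem, P(k | x) = π_k f_k(x) / Σ_j π_j f_j(x).
Component likelihoods at x = 2.9:
  p_I = (1/(0.99·√(2π)))·exp(−(2.9−-0.73)²/(2·0.99²)) = 0.402972·exp(-6.72222) = 0.000485122
  p_II = (1/(1.06·√(2π)))·exp(−(2.9−-0.29)²/(2·1.06²)) = 0.376361·exp(-4.52835) = 0.00406414
  p_III = (1/(1.03·√(2π)))·exp(−(2.9−5.58)²/(2·1.03²)) = 0.387323·exp(-3.38505) = 0.0131209
Weight by the priors:
  π_I·p_I = 0.33 × 0.000485122 = 0.00016009
  π_II·p_II = 0.27 × 0.00406414 = 0.00109732
  π_III·p_III = 0.40 × 0.0131209 = 0.00524837
Denominator: 0.00016009 + 0.00109732 + 0.00524837 = 0.00650577
P(Population III | data) ≈ 0.8067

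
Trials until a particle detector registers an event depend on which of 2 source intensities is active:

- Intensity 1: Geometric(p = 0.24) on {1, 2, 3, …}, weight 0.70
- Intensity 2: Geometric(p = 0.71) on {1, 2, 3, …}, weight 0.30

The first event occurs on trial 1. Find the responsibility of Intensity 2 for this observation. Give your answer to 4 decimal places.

0.5591

Posterior ∝ prior × likelihood, so P(k | x) ∝ P(Z=k) f_k(x); normalise over all components.
Component likelihoods at x = 1:
  p_1 = 0.24·(1−0.24)^0 = 0.24·1 = 0.24
  p_2 = 0.71·(1−0.71)^0 = 0.71·1 = 0.71
Unnormalised posteriors:
  P(Z=1)·p_1 = 0.70 × 0.24 = 0.168
  P(Z=2)·p_2 = 0.30 × 0.71 = 0.213
Sum: 0.168 + 0.213 = 0.381
So the posterior for Intensity 2 is 0.213 / 0.381 ≈ 0.5591.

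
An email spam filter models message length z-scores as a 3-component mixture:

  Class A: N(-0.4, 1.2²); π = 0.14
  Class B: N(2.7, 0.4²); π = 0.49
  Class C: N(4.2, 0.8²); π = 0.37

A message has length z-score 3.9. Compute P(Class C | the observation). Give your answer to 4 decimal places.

0.9690

By Bayes' theorem, P(k | x) = P(Z=k) f_k(x) / Σ_j P(Z=j) f_j(x).
Component likelihoods at x = 3.9:
  L_A = 0.000541375
  L_B = 0.0110796
  L_C = 0.464819
Prior × likelihood for each component:
  P(Z=A)·L_A = 0.14 × 0.000541375 = 7.57925e-05
  P(Z=B)·L_B = 0.49 × 0.0110796 = 0.00542901
  P(Z=C)·L_C = 0.37 × 0.464819 = 0.171983
Marginal: 7.57925e-05 + 0.00542901 + 0.171983 = 0.177488
P(Class C | x) = 0.171983 / 0.177488 ≈ 0.9690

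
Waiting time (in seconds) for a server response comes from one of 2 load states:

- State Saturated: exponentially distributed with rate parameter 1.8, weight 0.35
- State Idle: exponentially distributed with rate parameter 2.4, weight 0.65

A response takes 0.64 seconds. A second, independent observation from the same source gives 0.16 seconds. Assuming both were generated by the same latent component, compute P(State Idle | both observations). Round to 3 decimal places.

0.671

P(component k | x) = w_k·f_k(x) / marginal(x), where marginal(x) = Σ_j w_j·f_j(x).
Since both observations come from the same component, the likelihood for component k is f_k(x₁)·f_k(x₂).
  p_Saturated = [1.8·e^(−1.8·0.64) = 1.8·e^(−1.1520) = 0.568807] × [1.34957] = 0.767646
  p_Idle = [2.4·e^(−2.4·0.64) = 2.4·e^(−1.5360) = 0.516577] × [1.63472] = 0.844456
Weight by the priors:
  w_Saturated·p_Saturated = 0.35 × 0.767646 = 0.268676
  w_Idle·p_Idle = 0.65 × 0.844456 = 0.548896
Marginal: 0.268676 + 0.548896 = 0.817573
So the posterior for State Idle is 0.548896 / 0.817573 ≈ 0.671.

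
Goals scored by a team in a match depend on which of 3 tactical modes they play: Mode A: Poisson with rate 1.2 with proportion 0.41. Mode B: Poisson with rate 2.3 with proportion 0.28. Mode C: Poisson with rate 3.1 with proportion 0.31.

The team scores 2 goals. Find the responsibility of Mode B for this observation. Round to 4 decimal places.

P(component k | x) = w_k·f_k(x) / marginal(x), where marginal(x) = Σ_j w_j·f_j(x).
Evaluate each component's likelihood at the observed value:
  p_A = 0.21686
  p_B = 0.265185
  p_C = 0.216461
Multiply by the mixture weights:
  w_A·p_A = 0.41 × 0.21686 = 0.0889125
  w_B·p_B = 0.28 × 0.265185 = 0.0742517
  w_C·p_C = 0.31 × 0.216461 = 0.067103
Evidence: 0.0889125 + 0.0742517 + 0.067103 = 0.230267
So the posterior for Mode B is 0.0742517 / 0.230267 ≈ 0.3225.

0.3225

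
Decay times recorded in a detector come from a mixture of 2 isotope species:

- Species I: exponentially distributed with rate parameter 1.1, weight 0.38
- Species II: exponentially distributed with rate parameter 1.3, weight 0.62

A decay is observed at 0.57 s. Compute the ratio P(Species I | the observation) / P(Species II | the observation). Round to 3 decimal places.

0.581

Since P(k|x) ∝ w_k f_k(x), the posterior odds are w_i f_i(x) / (w_j f_j(x)).
Evaluate each component's likelihood at the observed value:
  f_I = 1.1·e^(−1.1·0.57) = 1.1·e^(−0.6270) = 0.587611
  f_II = 1.3·e^(−1.3·0.57) = 1.3·e^(−0.7410) = 0.619628
Odds = (0.38/0.62) × (0.587611/0.619628) = 0.612903 × 0.948329 ≈ 0.581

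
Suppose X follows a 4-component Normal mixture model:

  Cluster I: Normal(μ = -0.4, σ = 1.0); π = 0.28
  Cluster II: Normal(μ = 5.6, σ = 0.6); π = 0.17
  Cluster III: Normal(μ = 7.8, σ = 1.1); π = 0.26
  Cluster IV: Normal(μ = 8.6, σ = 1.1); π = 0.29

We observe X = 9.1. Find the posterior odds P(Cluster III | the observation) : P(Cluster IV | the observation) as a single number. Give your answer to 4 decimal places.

Since P(k|x) ∝ π_k f_k(x), the posterior odds are π_i f_i(x) / (π_j f_j(x)).
Component likelihoods at x = 9.1:
  p_I = (1/(1.0·√(2π)))·exp(−(9.1−-0.4)²/(2·1.0²)) = 0.398942·exp(-45.12500) = 1.00779e-20
  p_II = (1/(0.6·√(2π)))·exp(−(9.1−5.6)²/(2·0.6²)) = 0.664904·exp(-17.01389) = 2.71469e-08
  p_III = (1/(1.1·√(2π)))·exp(−(9.1−7.8)²/(2·1.1²)) = 0.362675·exp(-0.69835) = 0.180397
  p_IV = (1/(1.1·√(2π)))·exp(−(9.1−8.6)²/(2·1.1²)) = 0.362675·exp(-0.10331) = 0.327079
Posterior odds = (π_III·p_III) / (π_IV·p_IV) = (0.26·0.180397) / (0.29·0.327079) = 0.0469032 / 0.0948528 ≈ 0.4945

0.4945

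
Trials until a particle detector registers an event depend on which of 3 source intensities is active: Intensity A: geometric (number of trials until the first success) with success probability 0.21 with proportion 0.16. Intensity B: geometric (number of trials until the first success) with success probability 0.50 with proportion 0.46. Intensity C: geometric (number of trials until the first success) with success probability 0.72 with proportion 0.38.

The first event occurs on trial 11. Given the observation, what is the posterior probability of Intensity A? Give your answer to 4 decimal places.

Posterior ∝ prior × likelihood, so P(k | x) ∝ π_k f_k(x); normalise over all components.
Component likelihoods at x = 11:
  p_A = 0.0198834
  p_B = 0.000488281
  p_C = 2.13262e-06
Prior × likelihood for each component:
  π_A·p_A = 0.16 × 0.0198834 = 0.00318134
  π_B·p_B = 0.46 × 0.000488281 = 0.000224609
  π_C·p_C = 0.38 × 2.13262e-06 = 8.10394e-07
Normaliser: 0.00318134 + 0.000224609 + 8.10394e-07 = 0.00340676
Responsibility of Intensity A: 0.00318134 / 0.00340676 ≈ 0.9338

0.9338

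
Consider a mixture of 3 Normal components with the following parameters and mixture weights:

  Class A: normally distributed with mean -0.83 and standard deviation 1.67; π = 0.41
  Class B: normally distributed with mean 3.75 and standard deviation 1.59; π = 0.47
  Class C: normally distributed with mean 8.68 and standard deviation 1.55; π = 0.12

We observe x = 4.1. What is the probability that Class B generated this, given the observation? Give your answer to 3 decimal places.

Posterior ∝ prior × likelihood, so P(k | x) ∝ P(Z=k) f_k(x); normalise over all components.
Evaluate each component's likelihood at the observed value:
  L_A = (1/(1.67·√(2π)))·exp(−(4.1−-0.83)²/(2·1.67²)) = 0.238888·exp(-4.35743) = 0.00306044
  L_B = (1/(1.59·√(2π)))·exp(−(4.1−3.75)²/(2·1.59²)) = 0.250907·exp(-0.02423) = 0.244901
  L_C = (1/(1.55·√(2π)))·exp(−(4.1−8.68)²/(2·1.55²)) = 0.257382·exp(-4.36554) = 0.00327077
Weight by the priors:
  P(Z=A)·L_A = 0.41 × 0.00306044 = 0.00125478
  P(Z=B)·L_B = 0.47 × 0.244901 = 0.115104
  P(Z=C)·L_C = 0.12 × 0.00327077 = 0.000392493
Denominator: 0.00125478 + 0.115104 + 0.000392493 = 0.116751
Responsibility of Class B: 0.115104 / 0.116751 ≈ 0.986

0.986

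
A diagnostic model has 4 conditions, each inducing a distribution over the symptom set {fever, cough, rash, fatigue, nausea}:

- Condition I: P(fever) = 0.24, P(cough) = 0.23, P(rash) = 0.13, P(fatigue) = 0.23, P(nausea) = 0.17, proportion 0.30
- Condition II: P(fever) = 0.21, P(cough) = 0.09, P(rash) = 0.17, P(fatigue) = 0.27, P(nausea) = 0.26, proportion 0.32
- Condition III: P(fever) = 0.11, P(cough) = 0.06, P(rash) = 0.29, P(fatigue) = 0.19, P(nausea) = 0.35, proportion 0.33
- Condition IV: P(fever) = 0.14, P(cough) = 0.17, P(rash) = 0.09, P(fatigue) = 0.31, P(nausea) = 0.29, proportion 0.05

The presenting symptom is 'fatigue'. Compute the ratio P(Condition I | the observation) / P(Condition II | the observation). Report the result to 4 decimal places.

The posterior odds equal the prior odds times the likelihood ratio: (π_i/π_j)·(f_i(x)/f_j(x)).
Evaluate each component's likelihood at the observed value:
  f_I = 0.23
  f_II = 0.27
  f_III = 0.19
  f_IV = 0.31
0.069 / 0.0864 ≈ 0.7986

0.7986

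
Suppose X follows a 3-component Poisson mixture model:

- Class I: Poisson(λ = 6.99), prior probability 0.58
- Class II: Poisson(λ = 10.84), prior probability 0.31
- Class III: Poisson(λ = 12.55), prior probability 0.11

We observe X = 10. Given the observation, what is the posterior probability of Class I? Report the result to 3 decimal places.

0.461

By Bayes' theorem, P(k | x) = w_k f_k(x) / Σ_j w_j f_j(x).
Component likelihoods at x = 10:
  f_I = 0.070679
  f_II = 0.120998
  f_III = 0.0946844
Multiply by the mixture weights:
  w_I·f_I = 0.58 × 0.070679 = 0.0409938
  w_II·f_II = 0.31 × 0.120998 = 0.0375093
  w_III·f_III = 0.11 × 0.0946844 = 0.0104153
Normaliser: 0.0409938 + 0.0375093 + 0.0104153 = 0.0889184
P(Class I | data) ≈ 0.461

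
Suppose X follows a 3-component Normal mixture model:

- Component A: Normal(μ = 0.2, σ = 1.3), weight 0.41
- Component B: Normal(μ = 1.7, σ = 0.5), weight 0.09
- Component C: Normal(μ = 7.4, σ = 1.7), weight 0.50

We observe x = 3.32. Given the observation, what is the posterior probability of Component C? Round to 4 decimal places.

The responsibility of component k is π_k f_k(x) divided by Σ_j π_j f_j(x).
Component likelihoods at x = 3.32:
  p_A = (1/(1.3·√(2π)))·exp(−(3.32−0.2)²/(2·1.3²)) = 0.306879·exp(-2.88000) = 0.0172266
  p_B = (1/(0.5·√(2π)))·exp(−(3.32−1.7)²/(2·0.5²)) = 0.797885·exp(-5.24880) = 0.00419194
  p_C = (1/(1.7·√(2π)))·exp(−(3.32−7.4)²/(2·1.7²)) = 0.234672·exp(-2.88000) = 0.0131733
Prior × likelihood for each component:
  π_A·p_A = 0.41 × 0.0172266 = 0.00706289
  π_B·p_B = 0.09 × 0.00419194 = 0.000377275
  π_C·p_C = 0.50 × 0.0131733 = 0.00658663
Sum: 0.00706289 + 0.000377275 + 0.00658663 = 0.0140268
P(Component C | x) ≈ 0.4696

0.4696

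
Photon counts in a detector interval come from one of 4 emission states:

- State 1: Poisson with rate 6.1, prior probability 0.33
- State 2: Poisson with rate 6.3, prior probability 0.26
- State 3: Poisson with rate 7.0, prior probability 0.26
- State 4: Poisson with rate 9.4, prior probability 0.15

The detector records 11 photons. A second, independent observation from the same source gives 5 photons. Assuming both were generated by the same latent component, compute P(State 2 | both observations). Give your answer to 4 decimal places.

0.2400

Apply Bayes' rule: the posterior for each component is proportional to its prior times its likelihood at x.
Since both observations come from the same component, the likelihood for component k is f_k(x₁)·f_k(x₂).
  p_1 = [0.0244498] × [0.15786] = 0.00385965
  p_2 = [0.0285453] × [0.151868] = 0.00433512
  p_3 = [0.0451712] × [0.127717] = 0.00576911
  p_4 = [0.104926] × [0.0505929] = 0.00530851
Multiply by the mixture weights:
  P(Z=1)·p_1 = 0.33 × 0.00385965 = 0.00127368
  P(Z=2)·p_2 = 0.26 × 0.00433512 = 0.00112713
  P(Z=3)·p_3 = 0.26 × 0.00576911 = 0.00149997
  P(Z=4)·p_4 = 0.15 × 0.00530851 = 0.000796276
Denominator: 0.00127368 + 0.00112713 + 0.00149997 + 0.000796276 = 0.00469706
Responsibility of State 2: 0.00112713 / 0.00469706 ≈ 0.2400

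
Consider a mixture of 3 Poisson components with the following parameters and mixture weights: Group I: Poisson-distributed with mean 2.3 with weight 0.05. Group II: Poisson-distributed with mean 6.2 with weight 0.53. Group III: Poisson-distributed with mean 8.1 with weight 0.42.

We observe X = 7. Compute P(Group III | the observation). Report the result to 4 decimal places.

0.4339

The responsibility of component k is π_k f_k(x) divided by Σ_j π_j f_j(x).
Poisson probabilities:
  L_I = e^(−2.3)·2.3^7/7! = 0.00677309
  L_II = e^(−6.2)·6.2^7/7! = 0.141803
  L_III = e^(−8.1)·8.1^7/7! = 0.137778
Multiply by the mixture weights:
  π_I·L_I = 0.05 × 0.00677309 = 0.000338655
  π_II·L_II = 0.53 × 0.141803 = 0.0751556
  π_III·L_III = 0.42 × 0.137778 = 0.0578667
Evidence: 0.000338655 + 0.0751556 + 0.0578667 = 0.133361
So the posterior for Group III is 0.0578667 / 0.133361 ≈ 0.4339.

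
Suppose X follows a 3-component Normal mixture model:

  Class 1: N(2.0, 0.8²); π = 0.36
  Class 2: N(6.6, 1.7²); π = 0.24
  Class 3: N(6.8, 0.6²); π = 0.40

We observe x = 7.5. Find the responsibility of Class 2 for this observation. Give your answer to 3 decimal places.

0.267

By Bayes' theorem, P(k | x) = w_k f_k(x) / Σ_j w_j f_j(x).
Component likelihoods at x = 7.5:
  p_1 = (1/(0.8·√(2π)))·exp(−(7.5−2.0)²/(2·0.8²)) = 0.498678·exp(-23.63281) = 2.71782e-11
  p_2 = (1/(1.7·√(2π)))·exp(−(7.5−6.6)²/(2·1.7²)) = 0.234672·exp(-0.14014) = 0.203986
  p_3 = (1/(0.6·√(2π)))·exp(−(7.5−6.8)²/(2·0.6²)) = 0.664904·exp(-0.68056) = 0.336664
Weight by the priors:
  w_1·p_1 = 0.36 × 2.71782e-11 = 9.78414e-12
  w_2·p_2 = 0.24 × 0.203986 = 0.0489566
  w_3·p_3 = 0.40 × 0.336664 = 0.134666
Denominator: 9.78414e-12 + 0.0489566 + 0.134666 = 0.183622
Responsibility of Class 2: 0.0489566 / 0.183622 ≈ 0.267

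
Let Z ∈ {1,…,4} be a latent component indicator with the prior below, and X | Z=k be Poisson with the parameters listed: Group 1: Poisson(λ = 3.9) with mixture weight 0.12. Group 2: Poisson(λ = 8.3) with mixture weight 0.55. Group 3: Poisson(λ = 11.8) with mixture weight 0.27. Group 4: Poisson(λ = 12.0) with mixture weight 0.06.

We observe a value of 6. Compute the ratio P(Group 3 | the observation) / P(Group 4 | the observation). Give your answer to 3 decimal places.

4.969

Only the two components matter; the odds are (P(Z=i) f_i(x)) / (P(Z=j) f_j(x)).
Component likelihoods at x = 6:
  p_1 = e^(−3.9)·3.9^6/6! = 0.0989251
  p_2 = e^(−8.3)·8.3^6/6! = 0.112847
  p_3 = e^(−11.8)·11.8^6/6! = 0.0281374
  p_4 = e^(−12.0)·12.0^6/6! = 0.0254813
Odds = (0.27/0.06) × (0.0281374/0.0254813) = 4.5 × 1.10424 ≈ 4.969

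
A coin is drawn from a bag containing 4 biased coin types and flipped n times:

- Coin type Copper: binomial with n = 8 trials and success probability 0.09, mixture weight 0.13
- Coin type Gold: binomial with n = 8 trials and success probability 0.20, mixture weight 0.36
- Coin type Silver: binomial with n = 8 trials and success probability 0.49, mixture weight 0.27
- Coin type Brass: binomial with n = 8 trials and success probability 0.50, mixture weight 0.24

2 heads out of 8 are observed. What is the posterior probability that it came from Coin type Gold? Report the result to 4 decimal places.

By Bayes' theorem, P(k | x) = π_k f_k(x) / Σ_j π_j f_j(x).
Evaluate each component's likelihood at the observed value:
  f_Copper = 0.128793
  f_Gold = 0.293601
  f_Silver = 0.118296
  f_Brass = 0.109375
Unnormalised posteriors:
  π_Copper·f_Copper = 0.13 × 0.128793 = 0.0167431
  π_Gold·f_Gold = 0.36 × 0.293601 = 0.105696
  π_Silver·f_Silver = 0.27 × 0.118296 = 0.03194
  π_Brass·f_Brass = 0.24 × 0.109375 = 0.02625
Denominator: 0.0167431 + 0.105696 + 0.03194 + 0.02625 = 0.18063
P(Coin type Gold | data) ≈ 0.5852

0.5852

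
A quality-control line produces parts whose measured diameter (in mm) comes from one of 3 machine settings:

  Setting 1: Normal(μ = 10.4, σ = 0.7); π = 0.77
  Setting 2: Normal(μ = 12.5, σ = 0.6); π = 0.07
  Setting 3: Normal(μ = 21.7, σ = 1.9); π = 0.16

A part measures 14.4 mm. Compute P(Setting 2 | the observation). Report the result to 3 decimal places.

P(component k | x) = w_k·f_k(x) / marginal(x), where marginal(x) = Σ_j w_j·f_j(x).
Evaluate each component's likelihood at the observed value:
  p_1 = (1/(0.7·√(2π)))·exp(−(14.4−10.4)²/(2·0.7²)) = 0.569918·exp(-16.32653) = 4.6269e-08
  p_2 = (1/(0.6·√(2π)))·exp(−(14.4−12.5)²/(2·0.6²)) = 0.664904·exp(-5.01389) = 0.00441829
  p_3 = (1/(1.9·√(2π)))·exp(−(14.4−21.7)²/(2·1.9²)) = 0.209970·exp(-7.38089) = 0.000130821
Prior × likelihood for each component:
  w_1·p_1 = 0.77 × 4.6269e-08 = 3.56271e-08
  w_2·p_2 = 0.07 × 0.00441829 = 0.000309281
  w_3·p_3 = 0.16 × 0.000130821 = 2.09314e-05
Normaliser: 3.56271e-08 + 0.000309281 + 2.09314e-05 = 0.000330248
P(Setting 2 | 14.4 mm) ≈ 0.937

0.937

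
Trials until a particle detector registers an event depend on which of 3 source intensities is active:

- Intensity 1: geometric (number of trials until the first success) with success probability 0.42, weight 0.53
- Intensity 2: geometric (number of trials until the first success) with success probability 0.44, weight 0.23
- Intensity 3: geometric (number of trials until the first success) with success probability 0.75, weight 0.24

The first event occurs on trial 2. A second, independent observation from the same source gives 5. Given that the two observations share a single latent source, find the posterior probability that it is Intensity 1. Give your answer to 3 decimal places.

Posterior ∝ prior × likelihood, so P(k | x) ∝ w_k f_k(x); normalise over all components.
Since both observations come from the same component, the likelihood for component k is f_k(x₁)·f_k(x₂).
  f_1 = [0.2436] × [0.0475293] = 0.0115781
  f_2 = [0.2464] × [0.0432718] = 0.0106622
  f_3 = [0.1875] × [0.00292969] = 0.000549316
Multiply by the mixture weights:
  w_1·f_1 = 0.53 × 0.0115781 = 0.00613641
  w_2·f_2 = 0.23 × 0.0106622 = 0.0024523
  w_3·f_3 = 0.24 × 0.000549316 = 0.000131836
Denominator: 0.00613641 + 0.0024523 + 0.000131836 = 0.00872055
P(Intensity 1 | x₁, x₂) = 0.00613641 / 0.00872055 ≈ 0.704

0.704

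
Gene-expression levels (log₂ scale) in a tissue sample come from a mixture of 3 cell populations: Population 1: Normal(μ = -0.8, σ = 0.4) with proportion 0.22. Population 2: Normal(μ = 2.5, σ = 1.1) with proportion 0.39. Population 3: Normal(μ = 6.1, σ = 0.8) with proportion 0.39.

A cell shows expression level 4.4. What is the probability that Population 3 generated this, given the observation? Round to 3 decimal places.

0.390

Posterior ∝ prior × likelihood, so P(k | x) ∝ π_k f_k(x); normalise over all components.
Normal densities:
  L_1 = (1/(0.4·√(2π)))·exp(−(4.4−-0.8)²/(2·0.4²)) = 0.997356·exp(-84.50000) = 1.99971e-37
  L_2 = (1/(1.1·√(2π)))·exp(−(4.4−2.5)²/(2·1.1²)) = 0.362675·exp(-1.49174) = 0.0815952
  L_3 = (1/(0.8·√(2π)))·exp(−(4.4−6.1)²/(2·0.8²)) = 0.498678·exp(-2.25781) = 0.0521512
Prior × likelihood for each component:
  π_1·L_1 = 0.22 × 1.99971e-37 = 4.39936e-38
  π_2·L_2 = 0.39 × 0.0815952 = 0.0318221
  π_3·L_3 = 0.39 × 0.0521512 = 0.020339
Sum: 4.39936e-38 + 0.0318221 + 0.020339 = 0.0521611
So the posterior for Population 3 is 0.020339 / 0.0521611 ≈ 0.390.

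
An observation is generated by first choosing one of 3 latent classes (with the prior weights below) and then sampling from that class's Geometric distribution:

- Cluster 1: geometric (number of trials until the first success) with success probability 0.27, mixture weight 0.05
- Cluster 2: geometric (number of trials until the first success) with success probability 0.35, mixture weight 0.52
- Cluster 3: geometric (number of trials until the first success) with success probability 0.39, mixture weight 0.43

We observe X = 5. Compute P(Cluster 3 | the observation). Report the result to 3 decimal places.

The responsibility of component k is w_k f_k(x) divided by Σ_j w_j f_j(x).
Evaluate each component's likelihood at the observed value:
  L_1 = 0.27·(1−0.27)^4 = 0.27·0.283982 = 0.0766753
  L_2 = 0.35·(1−0.35)^4 = 0.35·0.178506 = 0.0624772
  L_3 = 0.39·(1−0.39)^4 = 0.39·0.138458 = 0.0539988
Prior × likelihood for each component:
  w_1·L_1 = 0.05 × 0.0766753 = 0.00383376
  w_2·L_2 = 0.52 × 0.0624772 = 0.0324881
  w_3·L_3 = 0.43 × 0.0539988 = 0.0232195
Evidence: 0.00383376 + 0.0324881 + 0.0232195 = 0.0595414
P(Cluster 3 | x) ≈ 0.390

0.390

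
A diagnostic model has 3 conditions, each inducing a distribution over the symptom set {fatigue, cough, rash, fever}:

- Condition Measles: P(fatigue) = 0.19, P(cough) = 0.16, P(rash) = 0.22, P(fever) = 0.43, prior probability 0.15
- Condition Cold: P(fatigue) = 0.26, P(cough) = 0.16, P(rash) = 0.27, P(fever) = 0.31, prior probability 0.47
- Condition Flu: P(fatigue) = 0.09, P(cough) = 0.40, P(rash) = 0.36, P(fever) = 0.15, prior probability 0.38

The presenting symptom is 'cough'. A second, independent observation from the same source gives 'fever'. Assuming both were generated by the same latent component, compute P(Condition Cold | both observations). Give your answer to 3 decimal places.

0.413

By Bayes' theorem, P(k | x) = π_k f_k(x) / Σ_j π_j f_j(x).
Since both observations come from the same component, the likelihood for component k is f_k(x₁)·f_k(x₂).
  L_Measles = [0.16] × [0.43] = 0.0688
  L_Cold = [0.16] × [0.31] = 0.0496
  L_Flu = [0.4] × [0.15] = 0.06
Unnormalised posteriors:
  π_Measles·L_Measles = 0.15 × 0.0688 = 0.01032
  π_Cold·L_Cold = 0.47 × 0.0496 = 0.023312
  π_Flu·L_Flu = 0.38 × 0.06 = 0.0228
Normaliser: 0.01032 + 0.023312 + 0.0228 = 0.056432
P(Condition Cold | x₁, x₂) = 0.023312 / 0.056432 ≈ 0.413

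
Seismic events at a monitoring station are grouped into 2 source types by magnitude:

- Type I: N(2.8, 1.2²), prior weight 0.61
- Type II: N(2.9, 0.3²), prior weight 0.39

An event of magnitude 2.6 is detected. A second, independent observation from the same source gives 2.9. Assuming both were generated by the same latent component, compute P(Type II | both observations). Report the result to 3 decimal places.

0.863

P(component k | x) = P(Z=k)·f_k(x) / marginal(x), where marginal(x) = Σ_j P(Z=j)·f_j(x).
Since both observations come from the same component, the likelihood for component k is f_k(x₁)·f_k(x₂).
  L_I = [0.327866] × [0.3313] = 0.108622
  L_II = [0.806569] × [1.32981] = 1.07258
Unnormalised posteriors:
  P(Z=I)·L_I = 0.61 × 0.108622 = 0.0662594
  P(Z=II)·L_II = 0.39 × 1.07258 = 0.418307
Normaliser: 0.0662594 + 0.418307 = 0.484566
Responsibility of Type II: 0.418307 / 0.484566 ≈ 0.863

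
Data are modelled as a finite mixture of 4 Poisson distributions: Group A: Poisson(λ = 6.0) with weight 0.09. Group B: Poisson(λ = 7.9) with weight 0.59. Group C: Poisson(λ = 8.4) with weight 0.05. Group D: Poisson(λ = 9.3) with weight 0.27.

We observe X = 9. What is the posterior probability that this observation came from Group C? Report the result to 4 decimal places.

0.0536

By Bayes' theorem, P(k | x) = π_k f_k(x) / Σ_j π_j f_j(x).
Evaluate each component's likelihood at the observed value:
  L_A = 0.0688385
  L_B = 0.122449
  L_C = 0.129026
  L_D = 0.131113
Weight by the priors:
  π_A·L_A = 0.09 × 0.0688385 = 0.00619546
  π_B·L_B = 0.59 × 0.122449 = 0.0722448
  π_C·L_C = 0.05 × 0.129026 = 0.00645129
  π_D·L_D = 0.27 × 0.131113 = 0.0354004
Marginal: 0.00619546 + 0.0722448 + 0.00645129 + 0.0354004 = 0.120292
P(Group C | the observation) = 0.00645129 / 0.120292 ≈ 0.0536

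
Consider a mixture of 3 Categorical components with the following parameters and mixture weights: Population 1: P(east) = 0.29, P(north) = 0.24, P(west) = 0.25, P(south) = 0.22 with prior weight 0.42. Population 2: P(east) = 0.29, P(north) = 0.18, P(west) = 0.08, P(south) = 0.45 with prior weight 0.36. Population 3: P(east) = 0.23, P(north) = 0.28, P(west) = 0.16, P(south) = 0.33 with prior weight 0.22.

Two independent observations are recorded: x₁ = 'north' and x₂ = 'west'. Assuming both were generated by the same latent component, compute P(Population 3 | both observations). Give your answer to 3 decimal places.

0.245

Apply Bayes' rule: the posterior for each component is proportional to its prior times its likelihood at x.
Since both observations come from the same component, the likelihood for component k is f_k(x₁)·f_k(x₂).
  f_1 = [0.24] × [0.25] = 0.06
  f_2 = [0.18] × [0.08] = 0.0144
  f_3 = [0.28] × [0.16] = 0.0448
Weight by the priors:
  π_1·f_1 = 0.42 × 0.06 = 0.0252
  π_2·f_2 = 0.36 × 0.0144 = 0.005184
  π_3·f_3 = 0.22 × 0.0448 = 0.009856
Denominator: 0.0252 + 0.005184 + 0.009856 = 0.04024
Responsibility of Population 3: 0.009856 / 0.04024 ≈ 0.245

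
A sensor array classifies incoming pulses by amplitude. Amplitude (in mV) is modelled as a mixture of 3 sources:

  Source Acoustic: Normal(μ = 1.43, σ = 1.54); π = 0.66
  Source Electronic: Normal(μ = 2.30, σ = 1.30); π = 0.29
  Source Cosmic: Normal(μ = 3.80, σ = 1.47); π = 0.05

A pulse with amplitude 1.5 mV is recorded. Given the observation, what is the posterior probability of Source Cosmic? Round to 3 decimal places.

0.016

By Bayes' theorem, P(k | x) = π_k f_k(x) / Σ_j π_j f_j(x).
Evaluate each component's likelihood at the observed value:
  p_Acoustic = 0.258786
  p_Electronic = 0.253941
  p_Cosmic = 0.0798003
Weight by the priors:
  π_Acoustic·p_Acoustic = 0.66 × 0.258786 = 0.170799
  π_Electronic·p_Electronic = 0.29 × 0.253941 = 0.073643
  π_Cosmic·p_Cosmic = 0.05 × 0.0798003 = 0.00399002
Denominator: 0.170799 + 0.073643 + 0.00399002 = 0.248432
So the posterior for Source Cosmic is 0.00399002 / 0.248432 ≈ 0.016.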